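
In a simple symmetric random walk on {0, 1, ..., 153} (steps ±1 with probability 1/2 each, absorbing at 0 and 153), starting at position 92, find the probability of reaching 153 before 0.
P(hit 153 before 0) = 92/153

Let u_k = P(hit 153 before 0 | start at k). Then u_0 = 0, u_153 = 1, and u_k = u_{k-1}/2 + u_{k+1}/2 for 1 ≤ k ≤ 152. This harmonic recurrence is solved by u_k = k/153, giving u_92 = 92/153.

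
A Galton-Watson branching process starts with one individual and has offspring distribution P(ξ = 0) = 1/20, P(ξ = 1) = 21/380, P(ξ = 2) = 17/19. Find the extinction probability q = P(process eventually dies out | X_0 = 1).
q = 19/340

The pgf is f(s) = 1/20 + 21/380·s + 17/19·s². The extinction probability q is the smallest fixed point of f in [0, 1]. Setting s = f(s):
  17/19·s² + (21/380 − 1)·s + 1/20 = 0
  17/19·s² − (1/20 + 17/19)·s + 1/20 = 0
which factors as (s − 1)·(17/19·s − 1/20) = 0, giving roots s = 1 and s = (1/20)/(17/19) = 19/340.
Mean offspring μ = 21/380 + 2·17/19 = 701/380 > 1 (supercritical), so q < 1. The extinction probability is the smaller root: q = (1/20)/(17/19) = 19/340.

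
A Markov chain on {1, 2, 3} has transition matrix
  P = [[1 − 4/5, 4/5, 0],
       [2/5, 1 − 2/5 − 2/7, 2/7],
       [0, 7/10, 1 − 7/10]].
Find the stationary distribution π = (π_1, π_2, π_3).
π = (49/187, 98/187, 40/187)

This is a birth-death chain on three states, which satisfies detailed balance: π_1 · P_{12} = π_2 · P_{21} and π_2 · P_{23} = π_3 · P_{32}.
From π_1 · 4/5 = π_2 · 2/5: π_2/π_1 = (4/5)/(2/5) = 2.
From π_2 · 2/7 = π_3 · 7/10: π_3/π_2 = (2/7)/(7/10) = 20/49.
Take π_1 proportional to 1; then unnormalized π = (1, 2, 40/49). Normalize by dividing by the sum 187/49:
  π = (49/187, 98/187, 40/187).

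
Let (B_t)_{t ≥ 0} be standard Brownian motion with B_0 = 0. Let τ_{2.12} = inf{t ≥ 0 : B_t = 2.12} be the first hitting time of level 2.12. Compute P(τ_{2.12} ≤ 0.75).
P(τ_{2.12} ≤ 0.75) = 2(1 − Φ(2.12/√0.75)) = 2(1 − Φ(2.4480)) ≈ 0.0144

By the reflection principle for standard BM, P(τ_b ≤ t) = 2 · P(B_t ≥ b). Since B_t ~ N(0, t), P(B_t ≥ 2.12) = 1 − Φ(2.12/√t) = 1 − Φ(2.12/√0.75) = 1 − Φ(2.4480) ≈ 0.00718. Doubling: P(τ_{2.12} ≤ 0.75) ≈ 2 · 0.00718 = 0.01436 ≈ 0.0144.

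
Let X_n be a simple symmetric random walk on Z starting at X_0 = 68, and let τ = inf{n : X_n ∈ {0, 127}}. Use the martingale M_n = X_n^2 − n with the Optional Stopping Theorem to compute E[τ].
E[τ] = 4012

M_n = X_n^2 − n is a martingale (since E[X_{n+1}^2 | F_n] = X_n^2 + 1). By OST (τ has finite mean in a bounded region), E[M_τ] = E[M_0] = X_0^2 − 0 = 68^2 = 4624. Also E[M_τ] = E[X_τ^2] − E[τ]. The walk exits at 0 or 127, with P(hit 127 first) = 68/127, so E[X_τ^2] = 127^2 · 68/127 + 0 = 8636. Thus E[τ] = E[X_τ^2] − E[M_τ] = 8636 − 4624 = 4012 = 68(127 − 68) = 4012.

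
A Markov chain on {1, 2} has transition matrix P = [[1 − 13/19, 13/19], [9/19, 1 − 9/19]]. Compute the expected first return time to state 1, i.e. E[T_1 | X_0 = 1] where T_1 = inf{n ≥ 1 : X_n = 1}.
E[T_1 | X_0 = 1] = 1/π_1 = 22/9

For an irreducible recurrent Markov chain with stationary distribution π, E[T_i | X_0 = i] = 1/π_i (Kac's formula). Here π_1 = (9/19)/(13/19 + 9/19) = (9/19)/(22/19) = 9/22, so E[T_1 | X_0 = 1] = 1/π_1 = (13/19 + 9/19)/(9/19) = (22/19)/(9/19) = 22/9.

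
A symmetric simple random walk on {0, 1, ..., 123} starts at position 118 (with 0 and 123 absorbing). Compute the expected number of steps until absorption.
E[τ | X_0 = 118] = 590

Let v_k = E[τ | X_0 = k]. Boundary: v_0 = v_123 = 0. Recurrence: v_k = 1 + (v_{k-1} + v_{k+1})/2 for 1 ≤ k ≤ 122. The particular solution to v_k − (v_{k-1} + v_{k+1})/2 = 1 is v_k = −k^2. Adding homogeneous solution A + B k and matching boundaries gives v_k = k (123 − k). Substituting k = 118: v_118 = 118 · 5 = 590.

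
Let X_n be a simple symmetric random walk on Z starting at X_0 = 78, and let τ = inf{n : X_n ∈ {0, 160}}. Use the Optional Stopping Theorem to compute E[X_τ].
E[X_τ] = 78

X_n is a martingale and τ is a bounded-mean stopping time (indeed τ is finite a.s. with bounded expectation since the walk is in a bounded region). By the OST, E[X_τ] = E[X_0] = 78. Equivalently: E[X_τ] = 160 · P(hit 160 first) + 0 · P(hit 0 first) = 160 · (78/160) = 78.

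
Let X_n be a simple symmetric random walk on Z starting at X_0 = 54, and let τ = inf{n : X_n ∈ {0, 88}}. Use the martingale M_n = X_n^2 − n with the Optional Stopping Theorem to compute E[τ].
E[τ] = 1836

M_n = X_n^2 − n is a martingale (since E[X_{n+1}^2 | F_n] = X_n^2 + 1). By OST (τ has finite mean in a bounded region), E[M_τ] = E[M_0] = X_0^2 − 0 = 54^2 = 2916. Also E[M_τ] = E[X_τ^2] − E[τ]. The walk exits at 0 or 88, with P(hit 88 first) = 54/88, so E[X_τ^2] = 88^2 · 54/88 + 0 = 4752. Thus E[τ] = E[X_τ^2] − E[M_τ] = 4752 − 2916 = 1836 = 54(88 − 54) = 1836.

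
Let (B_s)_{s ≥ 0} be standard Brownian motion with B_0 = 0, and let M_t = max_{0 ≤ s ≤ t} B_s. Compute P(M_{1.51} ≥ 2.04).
P(M_{1.51} ≥ 2.04) = 2·P(B_{1.51} ≥ 2.04) = 2(1 − Φ(2.04/√1.51)) ≈ 0.0969

By the reflection principle for Brownian motion, P(M_t ≥ a) = 2 · P(B_t ≥ a) for a ≥ 0. Since B_t ~ N(0, t), P(B_t ≥ 2.04) = 1 − Φ(2.04/√t) = 1 − Φ(2.04/√1.51) = 1 − Φ(1.6601). So
  P(M_{1.51} ≥ 2.04) = 2(1 − Φ(1.6601)) ≈ 0.0969.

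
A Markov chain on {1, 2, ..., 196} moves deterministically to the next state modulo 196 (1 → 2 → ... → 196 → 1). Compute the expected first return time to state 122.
E[T_122 | X_0 = 122] = 196

The chain cycles deterministically, so starting at state 122 it returns in exactly 196 steps. Equivalently, the stationary distribution is uniform π_j = 1/196 for every state j, so by Kac's formula E[T_122] = 1/π_122 = 196.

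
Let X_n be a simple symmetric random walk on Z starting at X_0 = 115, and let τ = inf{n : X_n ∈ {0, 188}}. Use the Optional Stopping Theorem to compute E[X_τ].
E[X_τ] = 115

X_n is a martingale and τ is a bounded-mean stopping time (indeed τ is finite a.s. with bounded expectation since the walk is in a bounded region). By the OST, E[X_τ] = E[X_0] = 115. Equivalently: E[X_τ] = 188 · P(hit 188 first) + 0 · P(hit 0 first) = 188 · (115/188) = 115.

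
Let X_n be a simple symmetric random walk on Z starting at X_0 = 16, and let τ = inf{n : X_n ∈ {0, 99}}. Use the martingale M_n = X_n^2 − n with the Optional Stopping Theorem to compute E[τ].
E[τ] = 1328

M_n = X_n^2 − n is a martingale (since E[X_{n+1}^2 | F_n] = X_n^2 + 1). By OST (τ has finite mean in a bounded region), E[M_τ] = E[M_0] = X_0^2 − 0 = 16^2 = 256. Also E[M_τ] = E[X_τ^2] − E[τ]. The walk exits at 0 or 99, with P(hit 99 first) = 16/99, so E[X_τ^2] = 99^2 · 16/99 + 0 = 1584. Thus E[τ] = E[X_τ^2] − E[M_τ] = 1584 − 256 = 1328 = 16(99 − 16) = 1328.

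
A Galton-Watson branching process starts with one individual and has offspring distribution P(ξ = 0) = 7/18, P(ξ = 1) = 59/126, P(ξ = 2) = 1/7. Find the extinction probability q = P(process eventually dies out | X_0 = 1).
q = 1

Mean offspring μ = 0·7/18 + 1·59/126 + 2·1/7 = 95/126 ≤ 1. For μ ≤ 1 with offspring not concentrated at 1, the Galton-Watson process goes extinct almost surely, so q = 1.
(Algebraic check: The pgf is f(s) = 7/18 + 59/126·s + 1/7·s². The extinction probability q is the smallest fixed point of f in [0, 1]. Setting s = f(s):
  1/7·s² + (59/126 − 1)·s + 7/18 = 0
  1/7·s² − (7/18 + 1/7)·s + 7/18 = 0
which factors as (s − 1)·(1/7·s − 7/18) = 0, giving roots s = 1 and s = (7/18)/(1/7) = 49/18. Since 49/18 ≥ 1, the smallest root in [0, 1] is s = 1.)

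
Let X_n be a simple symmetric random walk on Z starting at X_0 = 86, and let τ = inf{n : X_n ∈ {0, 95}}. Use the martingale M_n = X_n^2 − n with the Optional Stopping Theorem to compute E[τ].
E[τ] = 774

M_n = X_n^2 − n is a martingale (since E[X_{n+1}^2 | F_n] = X_n^2 + 1). By OST (τ has finite mean in a bounded region), E[M_τ] = E[M_0] = X_0^2 − 0 = 86^2 = 7396. Also E[M_τ] = E[X_τ^2] − E[τ]. The walk exits at 0 or 95, with P(hit 95 first) = 86/95, so E[X_τ^2] = 95^2 · 86/95 + 0 = 8170. Thus E[τ] = E[X_τ^2] − E[M_τ] = 8170 − 7396 = 774 = 86(95 − 86) = 774.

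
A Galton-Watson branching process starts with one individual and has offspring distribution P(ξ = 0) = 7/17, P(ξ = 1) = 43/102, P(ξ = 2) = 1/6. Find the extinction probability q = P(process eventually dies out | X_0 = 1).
q = 1

Mean offspring μ = 0·7/17 + 1·43/102 + 2·1/6 = 77/102 ≤ 1. For μ ≤ 1 with offspring not concentrated at 1, the Galton-Watson process goes extinct almost surely, so q = 1.
(Algebraic check: The pgf is f(s) = 7/17 + 43/102·s + 1/6·s². The extinction probability q is the smallest fixed point of f in [0, 1]. Setting s = f(s):
  1/6·s² + (43/102 − 1)·s + 7/17 = 0
  1/6·s² − (7/17 + 1/6)·s + 7/17 = 0
which factors as (s − 1)·(1/6·s − 7/17) = 0, giving roots s = 1 and s = (7/17)/(1/6) = 42/17. Since 42/17 ≥ 1, the smallest root in [0, 1] is s = 1.)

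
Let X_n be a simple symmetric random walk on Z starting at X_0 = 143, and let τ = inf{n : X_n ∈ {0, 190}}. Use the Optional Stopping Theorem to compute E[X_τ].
E[X_τ] = 143

X_n is a martingale and τ is a bounded-mean stopping time (indeed τ is finite a.s. with bounded expectation since the walk is in a bounded region). By the OST, E[X_τ] = E[X_0] = 143. Equivalently: E[X_τ] = 190 · P(hit 190 first) + 0 · P(hit 0 first) = 190 · (143/190) = 143.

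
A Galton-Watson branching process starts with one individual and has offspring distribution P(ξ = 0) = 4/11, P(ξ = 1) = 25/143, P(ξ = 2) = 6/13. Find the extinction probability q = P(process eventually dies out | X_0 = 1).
q = 26/33

The pgf is f(s) = 4/11 + 25/143·s + 6/13·s². The extinction probability q is the smallest fixed point of f in [0, 1]. Setting s = f(s):
  6/13·s² + (25/143 − 1)·s + 4/11 = 0
  6/13·s² − (4/11 + 6/13)·s + 4/11 = 0
which factors as (s − 1)·(6/13·s − 4/11) = 0, giving roots s = 1 and s = (4/11)/(6/13) = 26/33.
Mean offspring μ = 25/143 + 2·6/13 = 157/143 > 1 (supercritical), so q < 1. The extinction probability is the smaller root: q = (4/11)/(6/13) = 26/33.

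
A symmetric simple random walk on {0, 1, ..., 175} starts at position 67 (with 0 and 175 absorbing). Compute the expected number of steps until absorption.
E[τ | X_0 = 67] = 7236

Let v_k = E[τ | X_0 = k]. Boundary: v_0 = v_175 = 0. Recurrence: v_k = 1 + (v_{k-1} + v_{k+1})/2 for 1 ≤ k ≤ 174. The particular solution to v_k − (v_{k-1} + v_{k+1})/2 = 1 is v_k = −k^2. Adding homogeneous solution A + B k and matching boundaries gives v_k = k (175 − k). Substituting k = 67: v_67 = 67 · 108 = 7236.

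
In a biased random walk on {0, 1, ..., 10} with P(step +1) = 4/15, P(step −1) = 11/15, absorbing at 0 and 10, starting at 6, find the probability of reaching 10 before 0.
P(hit 10 before 0) = (1 − (11/4)^6) / (1 − (11/4)^10) = 4309248/247013105

Let u_k denote P(reach 10 before 0 | start at k). Boundary: u_0 = 0, u_10 = 1. Recurrence: u_k = 4/15·u_{k+1} + 11/15·u_{k-1} for 1 ≤ k ≤ 9. Try u_k = A + B·r^k with r = q/p = (11/15)/(4/15) = 11/4. Substitution satisfies the recurrence; boundary conditions give:
  u_k = (1 − r^k) / (1 − r^N) = (1 − (11/4)^6) / (1 − (11/4)^10) = 4309248/247013105.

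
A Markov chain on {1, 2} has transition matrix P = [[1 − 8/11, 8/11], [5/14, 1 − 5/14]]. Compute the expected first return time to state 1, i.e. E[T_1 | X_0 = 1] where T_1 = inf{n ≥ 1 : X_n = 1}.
E[T_1 | X_0 = 1] = 1/π_1 = 167/55

For an irreducible recurrent Markov chain with stationary distribution π, E[T_i | X_0 = i] = 1/π_i (Kac's formula). Here π_1 = (5/14)/(8/11 + 5/14) = (5/14)/(167/154) = 55/167, so E[T_1 | X_0 = 1] = 1/π_1 = (8/11 + 5/14)/(5/14) = (167/154)/(5/14) = 167/55.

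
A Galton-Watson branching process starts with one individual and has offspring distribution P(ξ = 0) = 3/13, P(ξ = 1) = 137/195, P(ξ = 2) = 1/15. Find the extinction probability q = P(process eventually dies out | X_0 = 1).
q = 1

Mean offspring μ = 0·3/13 + 1·137/195 + 2·1/15 = 163/195 ≤ 1. For μ ≤ 1 with offspring not concentrated at 1, the Galton-Watson process goes extinct almost surely, so q = 1.
(Algebraic check: The pgf is f(s) = 3/13 + 137/195·s + 1/15·s². The extinction probability q is the smallest fixed point of f in [0, 1]. Setting s = f(s):
  1/15·s² + (137/195 − 1)·s + 3/13 = 0
  1/15·s² − (3/13 + 1/15)·s + 3/13 = 0
which factors as (s − 1)·(1/15·s − 3/13) = 0, giving roots s = 1 and s = (3/13)/(1/15) = 45/13. Since 45/13 ≥ 1, the smallest root in [0, 1] is s = 1.)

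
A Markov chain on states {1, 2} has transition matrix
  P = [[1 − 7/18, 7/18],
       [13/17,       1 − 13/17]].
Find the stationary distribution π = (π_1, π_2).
π_1 = 234/353, π_2 = 119/353

Solve πP = π with π_1 + π_2 = 1. From πP = π: π_1 · (1 − 7/18) + π_2 · 13/17 = π_1 ⇒ π_2 · 13/17 = π_1 · 7/18 ⇒ π_2/π_1 = (7/18)/(13/17) = 119/234. Together with π_1 + π_2 = 1:
  π_1 = (13/17)/(7/18 + 13/17) = (13/17)/(353/306) = 234/353,
  π_2 = (7/18)/(7/18 + 13/17) = (7/18)/(353/306) = 119/353.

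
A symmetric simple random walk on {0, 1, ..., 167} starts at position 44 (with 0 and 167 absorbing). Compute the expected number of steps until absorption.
E[τ | X_0 = 44] = 5412

Let v_k = E[τ | X_0 = k]. Boundary: v_0 = v_167 = 0. Recurrence: v_k = 1 + (v_{k-1} + v_{k+1})/2 for 1 ≤ k ≤ 166. The particular solution to v_k − (v_{k-1} + v_{k+1})/2 = 1 is v_k = −k^2. Adding homogeneous solution A + B k and matching boundaries gives v_k = k (167 − k). Substituting k = 44: v_44 = 44 · 123 = 5412.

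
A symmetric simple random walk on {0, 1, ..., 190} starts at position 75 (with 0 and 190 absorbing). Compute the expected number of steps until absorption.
E[τ | X_0 = 75] = 8625

Let v_k = E[τ | X_0 = k]. Boundary: v_0 = v_190 = 0. Recurrence: v_k = 1 + (v_{k-1} + v_{k+1})/2 for 1 ≤ k ≤ 189. The particular solution to v_k − (v_{k-1} + v_{k+1})/2 = 1 is v_k = −k^2. Adding homogeneous solution A + B k and matching boundaries gives v_k = k (190 − k). Substituting k = 75: v_75 = 75 · 115 = 8625.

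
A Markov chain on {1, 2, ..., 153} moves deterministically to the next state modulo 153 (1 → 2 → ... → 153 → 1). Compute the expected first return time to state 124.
E[T_124 | X_0 = 124] = 153

The chain cycles deterministically, so starting at state 124 it returns in exactly 153 steps. Equivalently, the stationary distribution is uniform π_j = 1/153 for every state j, so by Kac's formula E[T_124] = 1/π_124 = 153.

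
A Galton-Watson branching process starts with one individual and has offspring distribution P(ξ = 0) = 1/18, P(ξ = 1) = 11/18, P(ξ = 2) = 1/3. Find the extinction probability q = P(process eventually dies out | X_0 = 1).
q = 1/6

The pgf is f(s) = 1/18 + 11/18·s + 1/3·s². The extinction probability q is the smallest fixed point of f in [0, 1]. Setting s = f(s):
  1/3·s² + (11/18 − 1)·s + 1/18 = 0
  1/3·s² − (1/18 + 1/3)·s + 1/18 = 0
which factors as (s − 1)·(1/3·s − 1/18) = 0, giving roots s = 1 and s = (1/18)/(1/3) = 1/6.
Mean offspring μ = 11/18 + 2·1/3 = 23/18 > 1 (supercritical), so q < 1. The extinction probability is the smaller root: q = (1/18)/(1/3) = 1/6.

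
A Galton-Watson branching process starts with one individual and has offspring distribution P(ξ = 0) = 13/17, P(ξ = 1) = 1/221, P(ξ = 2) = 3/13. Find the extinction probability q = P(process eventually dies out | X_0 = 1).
q = 1

Mean offspring μ = 0·13/17 + 1·1/221 + 2·3/13 = 103/221 ≤ 1. For μ ≤ 1 with offspring not concentrated at 1, the Galton-Watson process goes extinct almost surely, so q = 1.
(Algebraic check: The pgf is f(s) = 13/17 + 1/221·s + 3/13·s². The extinction probability q is the smallest fixed point of f in [0, 1]. Setting s = f(s):
  3/13·s² + (1/221 − 1)·s + 13/17 = 0
  3/13·s² − (13/17 + 3/13)·s + 13/17 = 0
which factors as (s − 1)·(3/13·s − 13/17) = 0, giving roots s = 1 and s = (13/17)/(3/13) = 169/51. Since 169/51 ≥ 1, the smallest root in [0, 1] is s = 1.)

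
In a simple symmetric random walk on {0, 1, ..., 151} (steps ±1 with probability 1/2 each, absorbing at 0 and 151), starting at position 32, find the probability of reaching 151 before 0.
P(hit 151 before 0) = 32/151

Let u_k = P(hit 151 before 0 | start at k). Then u_0 = 0, u_151 = 1, and u_k = u_{k-1}/2 + u_{k+1}/2 for 1 ≤ k ≤ 150. This harmonic recurrence is solved by u_k = k/151, giving u_32 = 32/151.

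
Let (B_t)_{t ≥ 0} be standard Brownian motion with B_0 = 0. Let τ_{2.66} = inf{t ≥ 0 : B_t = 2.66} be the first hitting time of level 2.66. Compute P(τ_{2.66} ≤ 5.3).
P(τ_{2.66} ≤ 5.3) = 2(1 − Φ(2.66/√5.3)) = 2(1 − Φ(1.1554)) ≈ 0.2479

By the reflection principle for standard BM, P(τ_b ≤ t) = 2 · P(B_t ≥ b). Since B_t ~ N(0, t), P(B_t ≥ 2.66) = 1 − Φ(2.66/√t) = 1 − Φ(2.66/√5.3) = 1 − Φ(1.1554) ≈ 0.12396. Doubling: P(τ_{2.66} ≤ 5.3) ≈ 2 · 0.12396 = 0.24792 ≈ 0.2479.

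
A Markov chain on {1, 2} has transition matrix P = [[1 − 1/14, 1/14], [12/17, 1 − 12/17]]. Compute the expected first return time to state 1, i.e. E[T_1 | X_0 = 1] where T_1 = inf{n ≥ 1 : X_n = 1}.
E[T_1 | X_0 = 1] = 1/π_1 = 185/168

For an irreducible recurrent Markov chain with stationary distribution π, E[T_i | X_0 = i] = 1/π_i (Kac's formula). Here π_1 = (12/17)/(1/14 + 12/17) = (12/17)/(185/238) = 168/185, so E[T_1 | X_0 = 1] = 1/π_1 = (1/14 + 12/17)/(12/17) = (185/238)/(12/17) = 185/168.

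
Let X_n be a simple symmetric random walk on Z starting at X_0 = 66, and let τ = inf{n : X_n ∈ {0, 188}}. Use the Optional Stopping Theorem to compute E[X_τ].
E[X_τ] = 66

X_n is a martingale and τ is a bounded-mean stopping time (indeed τ is finite a.s. with bounded expectation since the walk is in a bounded region). By the OST, E[X_τ] = E[X_0] = 66. Equivalently: E[X_τ] = 188 · P(hit 188 first) + 0 · P(hit 0 first) = 188 · (66/188) = 66.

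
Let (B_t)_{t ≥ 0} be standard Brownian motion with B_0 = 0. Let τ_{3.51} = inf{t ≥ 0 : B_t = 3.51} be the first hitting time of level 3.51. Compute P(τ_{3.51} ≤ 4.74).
P(τ_{3.51} ≤ 4.74) = 2(1 − Φ(3.51/√4.74)) = 2(1 − Φ(1.6122)) ≈ 0.1069

By the reflection principle for standard BM, P(τ_b ≤ t) = 2 · P(B_t ≥ b). Since B_t ~ N(0, t), P(B_t ≥ 3.51) = 1 − Φ(3.51/√t) = 1 − Φ(3.51/√4.74) = 1 − Φ(1.6122) ≈ 0.05346. Doubling: P(τ_{3.51} ≤ 4.74) ≈ 2 · 0.05346 = 0.10692 ≈ 0.1069.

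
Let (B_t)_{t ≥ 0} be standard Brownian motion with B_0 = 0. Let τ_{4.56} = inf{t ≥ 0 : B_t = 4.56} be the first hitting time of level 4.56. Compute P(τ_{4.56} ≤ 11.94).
P(τ_{4.56} ≤ 11.94) = 2(1 − Φ(4.56/√11.94)) = 2(1 − Φ(1.3197)) ≈ 0.1869

By the reflection principle for standard BM, P(τ_b ≤ t) = 2 · P(B_t ≥ b). Since B_t ~ N(0, t), P(B_t ≥ 4.56) = 1 − Φ(4.56/√t) = 1 − Φ(4.56/√11.94) = 1 − Φ(1.3197) ≈ 0.09347. Doubling: P(τ_{4.56} ≤ 11.94) ≈ 2 · 0.09347 = 0.18694 ≈ 0.1869.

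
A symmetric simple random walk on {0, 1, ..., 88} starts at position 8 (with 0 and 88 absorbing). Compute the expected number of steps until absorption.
E[τ | X_0 = 8] = 640

Let v_k = E[τ | X_0 = k]. Boundary: v_0 = v_88 = 0. Recurrence: v_k = 1 + (v_{k-1} + v_{k+1})/2 for 1 ≤ k ≤ 87. The particular solution to v_k − (v_{k-1} + v_{k+1})/2 = 1 is v_k = −k^2. Adding homogeneous solution A + B k and matching boundaries gives v_k = k (88 − k). Substituting k = 8: v_8 = 8 · 80 = 640.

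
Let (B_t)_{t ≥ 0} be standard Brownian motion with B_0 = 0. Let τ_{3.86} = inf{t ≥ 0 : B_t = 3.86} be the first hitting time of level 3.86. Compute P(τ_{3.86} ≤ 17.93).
P(τ_{3.86} ≤ 17.93) = 2(1 − Φ(3.86/√17.93)) = 2(1 − Φ(0.9116)) ≈ 0.3620

By the reflection principle for standard BM, P(τ_b ≤ t) = 2 · P(B_t ≥ b). Since B_t ~ N(0, t), P(B_t ≥ 3.86) = 1 − Φ(3.86/√t) = 1 − Φ(3.86/√17.93) = 1 − Φ(0.9116) ≈ 0.18099. Doubling: P(τ_{3.86} ≤ 17.93) ≈ 2 · 0.18099 = 0.36198 ≈ 0.3620.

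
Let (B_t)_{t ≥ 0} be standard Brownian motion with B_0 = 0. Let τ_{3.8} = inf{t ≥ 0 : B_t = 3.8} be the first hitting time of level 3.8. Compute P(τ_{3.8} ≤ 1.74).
P(τ_{3.8} ≤ 1.74) = 2(1 − Φ(3.8/√1.74)) = 2(1 − Φ(2.8808)) ≈ 0.0040

By the reflection principle for standard BM, P(τ_b ≤ t) = 2 · P(B_t ≥ b). Since B_t ~ N(0, t), P(B_t ≥ 3.8) = 1 − Φ(3.8/√t) = 1 − Φ(3.8/√1.74) = 1 − Φ(2.8808) ≈ 0.00198. Doubling: P(τ_{3.8} ≤ 1.74) ≈ 2 · 0.00198 = 0.00396 ≈ 0.0040.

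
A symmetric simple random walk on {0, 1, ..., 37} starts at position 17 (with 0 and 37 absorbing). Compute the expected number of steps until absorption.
E[τ | X_0 = 17] = 340

Let v_k = E[τ | X_0 = k]. Boundary: v_0 = v_37 = 0. Recurrence: v_k = 1 + (v_{k-1} + v_{k+1})/2 for 1 ≤ k ≤ 36. The particular solution to v_k − (v_{k-1} + v_{k+1})/2 = 1 is v_k = −k^2. Adding homogeneous solution A + B k and matching boundaries gives v_k = k (37 − k). Substituting k = 17: v_17 = 17 · 20 = 340.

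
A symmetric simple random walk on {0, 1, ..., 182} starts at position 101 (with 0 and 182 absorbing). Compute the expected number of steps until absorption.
E[τ | X_0 = 101] = 8181

Let v_k = E[τ | X_0 = k]. Boundary: v_0 = v_182 = 0. Recurrence: v_k = 1 + (v_{k-1} + v_{k+1})/2 for 1 ≤ k ≤ 181. The particular solution to v_k − (v_{k-1} + v_{k+1})/2 = 1 is v_k = −k^2. Adding homogeneous solution A + B k and matching boundaries gives v_k = k (182 − k). Substituting k = 101: v_101 = 101 · 81 = 8181.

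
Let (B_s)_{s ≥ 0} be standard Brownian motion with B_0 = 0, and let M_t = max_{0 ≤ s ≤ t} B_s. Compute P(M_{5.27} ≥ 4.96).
P(M_{5.27} ≥ 4.96) = 2·P(B_{5.27} ≥ 4.96) = 2(1 − Φ(4.96/√5.27)) ≈ 0.0307

By the reflection principle for Brownian motion, P(M_t ≥ a) = 2 · P(B_t ≥ a) for a ≥ 0. Since B_t ~ N(0, t), P(B_t ≥ 4.96) = 1 − Φ(4.96/√t) = 1 − Φ(4.96/√5.27) = 1 − Φ(2.1606). So
  P(M_{5.27} ≥ 4.96) = 2(1 − Φ(2.1606)) ≈ 0.0307.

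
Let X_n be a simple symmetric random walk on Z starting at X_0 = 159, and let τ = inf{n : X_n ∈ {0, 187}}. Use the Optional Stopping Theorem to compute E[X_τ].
E[X_τ] = 159

X_n is a martingale and τ is a bounded-mean stopping time (indeed τ is finite a.s. with bounded expectation since the walk is in a bounded region). By the OST, E[X_τ] = E[X_0] = 159. Equivalently: E[X_τ] = 187 · P(hit 187 first) + 0 · P(hit 0 first) = 187 · (159/187) = 159.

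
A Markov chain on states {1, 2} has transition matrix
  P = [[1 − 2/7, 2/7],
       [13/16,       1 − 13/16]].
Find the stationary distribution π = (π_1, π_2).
π_1 = 91/123, π_2 = 32/123

Solve πP = π with π_1 + π_2 = 1. From πP = π: π_1 · (1 − 2/7) + π_2 · 13/16 = π_1 ⇒ π_2 · 13/16 = π_1 · 2/7 ⇒ π_2/π_1 = (2/7)/(13/16) = 32/91. Together with π_1 + π_2 = 1:
  π_1 = (13/16)/(2/7 + 13/16) = (13/16)/(123/112) = 91/123,
  π_2 = (2/7)/(2/7 + 13/16) = (2/7)/(123/112) = 32/123.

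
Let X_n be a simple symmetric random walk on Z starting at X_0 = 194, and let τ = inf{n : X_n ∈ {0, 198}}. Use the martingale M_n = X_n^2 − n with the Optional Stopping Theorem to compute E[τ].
E[τ] = 776

M_n = X_n^2 − n is a martingale (since E[X_{n+1}^2 | F_n] = X_n^2 + 1). By OST (τ has finite mean in a bounded region), E[M_τ] = E[M_0] = X_0^2 − 0 = 194^2 = 37636. Also E[M_τ] = E[X_τ^2] − E[τ]. The walk exits at 0 or 198, with P(hit 198 first) = 194/198, so E[X_τ^2] = 198^2 · 194/198 + 0 = 38412. Thus E[τ] = E[X_τ^2] − E[M_τ] = 38412 − 37636 = 776 = 194(198 − 194) = 776.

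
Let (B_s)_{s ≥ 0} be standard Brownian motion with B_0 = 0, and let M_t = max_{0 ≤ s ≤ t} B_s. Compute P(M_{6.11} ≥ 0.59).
P(M_{6.11} ≥ 0.59) = 2·P(B_{6.11} ≥ 0.59) = 2(1 − Φ(0.59/√6.11)) ≈ 0.8113

By the reflection principle for Brownian motion, P(M_t ≥ a) = 2 · P(B_t ≥ a) for a ≥ 0. Since B_t ~ N(0, t), P(B_t ≥ 0.59) = 1 − Φ(0.59/√t) = 1 − Φ(0.59/√6.11) = 1 − Φ(0.2387). So
  P(M_{6.11} ≥ 0.59) = 2(1 − Φ(0.2387)) ≈ 0.8113.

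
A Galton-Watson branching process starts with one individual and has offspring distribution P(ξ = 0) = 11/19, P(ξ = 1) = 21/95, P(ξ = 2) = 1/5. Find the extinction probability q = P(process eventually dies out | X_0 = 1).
q = 1

Mean offspring μ = 0·11/19 + 1·21/95 + 2·1/5 = 59/95 ≤ 1. For μ ≤ 1 with offspring not concentrated at 1, the Galton-Watson process goes extinct almost surely, so q = 1.
(Algebraic check: The pgf is f(s) = 11/19 + 21/95·s + 1/5·s². The extinction probability q is the smallest fixed point of f in [0, 1]. Setting s = f(s):
  1/5·s² + (21/95 − 1)·s + 11/19 = 0
  1/5·s² − (11/19 + 1/5)·s + 11/19 = 0
which factors as (s − 1)·(1/5·s − 11/19) = 0, giving roots s = 1 and s = (11/19)/(1/5) = 55/19. Since 55/19 ≥ 1, the smallest root in [0, 1] is s = 1.)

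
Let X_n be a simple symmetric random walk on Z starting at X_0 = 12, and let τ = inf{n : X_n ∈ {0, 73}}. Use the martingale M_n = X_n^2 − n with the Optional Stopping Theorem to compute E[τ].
E[τ] = 732

M_n = X_n^2 − n is a martingale (since E[X_{n+1}^2 | F_n] = X_n^2 + 1). By OST (τ has finite mean in a bounded region), E[M_τ] = E[M_0] = X_0^2 − 0 = 12^2 = 144. Also E[M_τ] = E[X_τ^2] − E[τ]. The walk exits at 0 or 73, with P(hit 73 first) = 12/73, so E[X_τ^2] = 73^2 · 12/73 + 0 = 876. Thus E[τ] = E[X_τ^2] − E[M_τ] = 876 − 144 = 732 = 12(73 − 12) = 732.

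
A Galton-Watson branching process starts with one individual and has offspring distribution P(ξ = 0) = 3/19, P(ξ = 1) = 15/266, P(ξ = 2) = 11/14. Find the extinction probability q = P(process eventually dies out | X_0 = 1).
q = 42/209

The pgf is f(s) = 3/19 + 15/266·s + 11/14·s². The extinction probability q is the smallest fixed point of f in [0, 1]. Setting s = f(s):
  11/14·s² + (15/266 − 1)·s + 3/19 = 0
  11/14·s² − (3/19 + 11/14)·s + 3/19 = 0
which factors as (s − 1)·(11/14·s − 3/19) = 0, giving roots s = 1 and s = (3/19)/(11/14) = 42/209.
Mean offspring μ = 15/266 + 2·11/14 = 433/266 > 1 (supercritical), so q < 1. The extinction probability is the smaller root: q = (3/19)/(11/14) = 42/209.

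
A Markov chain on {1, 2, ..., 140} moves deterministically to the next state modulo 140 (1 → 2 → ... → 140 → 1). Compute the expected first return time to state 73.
E[T_73 | X_0 = 73] = 140

The chain cycles deterministically, so starting at state 73 it returns in exactly 140 steps. Equivalently, the stationary distribution is uniform π_j = 1/140 for every state j, so by Kac's formula E[T_73] = 1/π_73 = 140.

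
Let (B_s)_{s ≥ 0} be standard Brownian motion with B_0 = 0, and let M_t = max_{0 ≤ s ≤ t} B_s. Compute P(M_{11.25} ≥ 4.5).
P(M_{11.25} ≥ 4.5) = 2·P(B_{11.25} ≥ 4.5) = 2(1 − Φ(4.5/√11.25)) ≈ 0.1797

By the reflection principle for Brownian motion, P(M_t ≥ a) = 2 · P(B_t ≥ a) for a ≥ 0. Since B_t ~ N(0, t), P(B_t ≥ 4.5) = 1 − Φ(4.5/√t) = 1 − Φ(4.5/√11.25) = 1 − Φ(1.3416). So
  P(M_{11.25} ≥ 4.5) = 2(1 − Φ(1.3416)) ≈ 0.1797.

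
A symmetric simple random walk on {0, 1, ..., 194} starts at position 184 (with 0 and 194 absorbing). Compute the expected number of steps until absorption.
E[τ | X_0 = 184] = 1840

Let v_k = E[τ | X_0 = k]. Boundary: v_0 = v_194 = 0. Recurrence: v_k = 1 + (v_{k-1} + v_{k+1})/2 for 1 ≤ k ≤ 193. The particular solution to v_k − (v_{k-1} + v_{k+1})/2 = 1 is v_k = −k^2. Adding homogeneous solution A + B k and matching boundaries gives v_k = k (194 − k). Substituting k = 184: v_184 = 184 · 10 = 1840.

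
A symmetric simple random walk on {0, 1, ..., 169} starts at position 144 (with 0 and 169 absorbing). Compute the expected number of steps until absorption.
E[τ | X_0 = 144] = 3600

Let v_k = E[τ | X_0 = k]. Boundary: v_0 = v_169 = 0. Recurrence: v_k = 1 + (v_{k-1} + v_{k+1})/2 for 1 ≤ k ≤ 168. The particular solution to v_k − (v_{k-1} + v_{k+1})/2 = 1 is v_k = −k^2. Adding homogeneous solution A + B k and matching boundaries gives v_k = k (169 − k). Substituting k = 144: v_144 = 144 · 25 = 3600.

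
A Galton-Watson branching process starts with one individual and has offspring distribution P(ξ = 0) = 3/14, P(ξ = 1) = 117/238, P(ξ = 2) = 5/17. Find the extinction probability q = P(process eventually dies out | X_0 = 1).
q = 51/70

The pgf is f(s) = 3/14 + 117/238·s + 5/17·s². The extinction probability q is the smallest fixed point of f in [0, 1]. Setting s = f(s):
  5/17·s² + (117/238 − 1)·s + 3/14 = 0
  5/17·s² − (3/14 + 5/17)·s + 3/14 = 0
which factors as (s − 1)·(5/17·s − 3/14) = 0, giving roots s = 1 and s = (3/14)/(5/17) = 51/70.
Mean offspring μ = 117/238 + 2·5/17 = 257/238 > 1 (supercritical), so q < 1. The extinction probability is the smaller root: q = (3/14)/(5/17) = 51/70.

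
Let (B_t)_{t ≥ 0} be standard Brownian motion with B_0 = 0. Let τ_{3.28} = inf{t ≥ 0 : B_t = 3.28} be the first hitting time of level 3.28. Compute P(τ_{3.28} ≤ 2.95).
P(τ_{3.28} ≤ 2.95) = 2(1 − Φ(3.28/√2.95)) = 2(1 − Φ(1.9097)) ≈ 0.0562

By the reflection principle for standard BM, P(τ_b ≤ t) = 2 · P(B_t ≥ b). Since B_t ~ N(0, t), P(B_t ≥ 3.28) = 1 − Φ(3.28/√t) = 1 − Φ(3.28/√2.95) = 1 − Φ(1.9097) ≈ 0.02809. Doubling: P(τ_{3.28} ≤ 2.95) ≈ 2 · 0.02809 = 0.05618 ≈ 0.0562.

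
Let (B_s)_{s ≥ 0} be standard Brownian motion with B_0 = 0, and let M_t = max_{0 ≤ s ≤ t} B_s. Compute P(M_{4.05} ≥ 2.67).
P(M_{4.05} ≥ 2.67) = 2·P(B_{4.05} ≥ 2.67) = 2(1 − Φ(2.67/√4.05)) ≈ 0.1846

By the reflection principle for Brownian motion, P(M_t ≥ a) = 2 · P(B_t ≥ a) for a ≥ 0. Since B_t ~ N(0, t), P(B_t ≥ 2.67) = 1 − Φ(2.67/√t) = 1 − Φ(2.67/√4.05) = 1 − Φ(1.3267). So
  P(M_{4.05} ≥ 2.67) = 2(1 − Φ(1.3267)) ≈ 0.1846.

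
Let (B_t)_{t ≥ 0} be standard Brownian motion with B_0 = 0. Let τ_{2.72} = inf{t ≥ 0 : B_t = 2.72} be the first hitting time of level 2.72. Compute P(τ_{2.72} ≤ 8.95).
P(τ_{2.72} ≤ 8.95) = 2(1 − Φ(2.72/√8.95)) = 2(1 − Φ(0.9092)) ≈ 0.3632

By the reflection principle for standard BM, P(τ_b ≤ t) = 2 · P(B_t ≥ b). Since B_t ~ N(0, t), P(B_t ≥ 2.72) = 1 − Φ(2.72/√t) = 1 − Φ(2.72/√8.95) = 1 − Φ(0.9092) ≈ 0.18162. Doubling: P(τ_{2.72} ≤ 8.95) ≈ 2 · 0.18162 = 0.36324 ≈ 0.3632.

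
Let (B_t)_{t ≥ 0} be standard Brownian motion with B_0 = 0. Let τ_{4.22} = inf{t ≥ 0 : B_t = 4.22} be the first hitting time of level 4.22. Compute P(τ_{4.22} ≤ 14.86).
P(τ_{4.22} ≤ 14.86) = 2(1 − Φ(4.22/√14.86)) = 2(1 − Φ(1.0947)) ≈ 0.2736

By the reflection principle for standard BM, P(τ_b ≤ t) = 2 · P(B_t ≥ b). Since B_t ~ N(0, t), P(B_t ≥ 4.22) = 1 − Φ(4.22/√t) = 1 − Φ(4.22/√14.86) = 1 − Φ(1.0947) ≈ 0.13682. Doubling: P(τ_{4.22} ≤ 14.86) ≈ 2 · 0.13682 = 0.27364 ≈ 0.2736.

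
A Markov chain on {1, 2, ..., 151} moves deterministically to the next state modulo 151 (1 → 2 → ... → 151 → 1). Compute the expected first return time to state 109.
E[T_109 | X_0 = 109] = 151

The chain cycles deterministically, so starting at state 109 it returns in exactly 151 steps. Equivalently, the stationary distribution is uniform π_j = 1/151 for every state j, so by Kac's formula E[T_109] = 1/π_109 = 151.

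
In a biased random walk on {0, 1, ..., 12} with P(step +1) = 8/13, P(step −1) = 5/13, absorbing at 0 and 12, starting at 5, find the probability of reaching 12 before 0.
P(hit 12 before 0) = (1 − (5/8)^5) / (1 − (5/8)^12) = 20721958912/22825112037

Let u_k denote P(reach 12 before 0 | start at k). Boundary: u_0 = 0, u_12 = 1. Recurrence: u_k = 8/13·u_{k+1} + 5/13·u_{k-1} for 1 ≤ k ≤ 11. Try u_k = A + B·r^k with r = q/p = (5/13)/(8/13) = 5/8. Substitution satisfies the recurrence; boundary conditions give:
  u_k = (1 − r^k) / (1 − r^N) = (1 − (5/8)^5) / (1 − (5/8)^12) = 20721958912/22825112037.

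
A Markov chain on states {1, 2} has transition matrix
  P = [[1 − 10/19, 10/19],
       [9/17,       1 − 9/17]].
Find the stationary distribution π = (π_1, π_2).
π_1 = 171/341, π_2 = 170/341

Solve πP = π with π_1 + π_2 = 1. From πP = π: π_1 · (1 − 10/19) + π_2 · 9/17 = π_1 ⇒ π_2 · 9/17 = π_1 · 10/19 ⇒ π_2/π_1 = (10/19)/(9/17) = 170/171. Together with π_1 + π_2 = 1:
  π_1 = (9/17)/(10/19 + 9/17) = (9/17)/(341/323) = 171/341,
  π_2 = (10/19)/(10/19 + 9/17) = (10/19)/(341/323) = 170/341.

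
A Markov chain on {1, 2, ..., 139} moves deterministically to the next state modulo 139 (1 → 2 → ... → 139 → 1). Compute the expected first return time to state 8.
E[T_8 | X_0 = 8] = 139

The chain cycles deterministically, so starting at state 8 it returns in exactly 139 steps. Equivalently, the stationary distribution is uniform π_j = 1/139 for every state j, so by Kac's formula E[T_8] = 1/π_8 = 139.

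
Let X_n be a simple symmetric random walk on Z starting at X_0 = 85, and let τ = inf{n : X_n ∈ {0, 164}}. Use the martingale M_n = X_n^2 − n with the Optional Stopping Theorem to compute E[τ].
E[τ] = 6715

M_n = X_n^2 − n is a martingale (since E[X_{n+1}^2 | F_n] = X_n^2 + 1). By OST (τ has finite mean in a bounded region), E[M_τ] = E[M_0] = X_0^2 − 0 = 85^2 = 7225. Also E[M_τ] = E[X_τ^2] − E[τ]. The walk exits at 0 or 164, with P(hit 164 first) = 85/164, so E[X_τ^2] = 164^2 · 85/164 + 0 = 13940. Thus E[τ] = E[X_τ^2] − E[M_τ] = 13940 − 7225 = 6715 = 85(164 − 85) = 6715.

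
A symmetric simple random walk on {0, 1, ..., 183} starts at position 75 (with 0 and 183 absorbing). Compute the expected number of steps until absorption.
E[τ | X_0 = 75] = 8100

Let v_k = E[τ | X_0 = k]. Boundary: v_0 = v_183 = 0. Recurrence: v_k = 1 + (v_{k-1} + v_{k+1})/2 for 1 ≤ k ≤ 182. The particular solution to v_k − (v_{k-1} + v_{k+1})/2 = 1 is v_k = −k^2. Adding homogeneous solution A + B k and matching boundaries gives v_k = k (183 − k). Substituting k = 75: v_75 = 75 · 108 = 8100.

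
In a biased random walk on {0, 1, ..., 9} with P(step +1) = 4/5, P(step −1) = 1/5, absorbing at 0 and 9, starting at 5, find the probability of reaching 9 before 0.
P(hit 9 before 0) = (1 − (1/4)^5) / (1 − (1/4)^9) = 87296/87381

Let u_k denote P(reach 9 before 0 | start at k). Boundary: u_0 = 0, u_9 = 1. Recurrence: u_k = 4/5·u_{k+1} + 1/5·u_{k-1} for 1 ≤ k ≤ 8. Try u_k = A + B·r^k with r = q/p = (1/5)/(4/5) = 1/4. Substitution satisfies the recurrence; boundary conditions give:
  u_k = (1 − r^k) / (1 − r^N) = (1 − (1/4)^5) / (1 − (1/4)^9) = 87296/87381.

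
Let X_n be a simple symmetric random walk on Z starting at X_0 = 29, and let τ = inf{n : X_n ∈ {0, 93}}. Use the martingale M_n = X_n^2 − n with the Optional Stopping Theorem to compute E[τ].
E[τ] = 1856

M_n = X_n^2 − n is a martingale (since E[X_{n+1}^2 | F_n] = X_n^2 + 1). By OST (τ has finite mean in a bounded region), E[M_τ] = E[M_0] = X_0^2 − 0 = 29^2 = 841. Also E[M_τ] = E[X_τ^2] − E[τ]. The walk exits at 0 or 93, with P(hit 93 first) = 29/93, so E[X_τ^2] = 93^2 · 29/93 + 0 = 2697. Thus E[τ] = E[X_τ^2] − E[M_τ] = 2697 − 841 = 1856 = 29(93 − 29) = 1856.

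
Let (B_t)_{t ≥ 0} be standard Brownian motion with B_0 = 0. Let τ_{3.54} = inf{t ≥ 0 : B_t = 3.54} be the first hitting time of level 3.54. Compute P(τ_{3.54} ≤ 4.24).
P(τ_{3.54} ≤ 4.24) = 2(1 − Φ(3.54/√4.24)) = 2(1 − Φ(1.7192)) ≈ 0.0856

By the reflection principle for standard BM, P(τ_b ≤ t) = 2 · P(B_t ≥ b). Since B_t ~ N(0, t), P(B_t ≥ 3.54) = 1 − Φ(3.54/√t) = 1 − Φ(3.54/√4.24) = 1 − Φ(1.7192) ≈ 0.04279. Doubling: P(τ_{3.54} ≤ 4.24) ≈ 2 · 0.04279 = 0.08558 ≈ 0.0856.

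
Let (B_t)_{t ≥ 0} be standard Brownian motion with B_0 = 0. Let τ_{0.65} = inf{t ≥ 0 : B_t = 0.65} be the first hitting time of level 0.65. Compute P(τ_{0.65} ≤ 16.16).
P(τ_{0.65} ≤ 16.16) = 2(1 − Φ(0.65/√16.16)) = 2(1 − Φ(0.1617)) ≈ 0.8715

By the reflection principle for standard BM, P(τ_b ≤ t) = 2 · P(B_t ≥ b). Since B_t ~ N(0, t), P(B_t ≥ 0.65) = 1 − Φ(0.65/√t) = 1 − Φ(0.65/√16.16) = 1 − Φ(0.1617) ≈ 0.43577. Doubling: P(τ_{0.65} ≤ 16.16) ≈ 2 · 0.43577 = 0.87154 ≈ 0.8715.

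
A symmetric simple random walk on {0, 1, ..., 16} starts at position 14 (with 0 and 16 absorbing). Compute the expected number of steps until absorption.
E[τ | X_0 = 14] = 28

Let v_k = E[τ | X_0 = k]. Boundary: v_0 = v_16 = 0. Recurrence: v_k = 1 + (v_{k-1} + v_{k+1})/2 for 1 ≤ k ≤ 15. The particular solution to v_k − (v_{k-1} + v_{k+1})/2 = 1 is v_k = −k^2. Adding homogeneous solution A + B k and matching boundaries gives v_k = k (16 − k). Substituting k = 14: v_14 = 14 · 2 = 28.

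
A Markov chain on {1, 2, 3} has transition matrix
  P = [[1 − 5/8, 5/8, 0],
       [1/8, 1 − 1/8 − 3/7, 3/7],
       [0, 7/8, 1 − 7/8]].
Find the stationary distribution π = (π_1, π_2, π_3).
π = (49/414, 245/414, 20/69)

This is a birth-death chain on three states, which satisfies detailed balance: π_1 · P_{12} = π_2 · P_{21} and π_2 · P_{23} = π_3 · P_{32}.
From π_1 · 5/8 = π_2 · 1/8: π_2/π_1 = (5/8)/(1/8) = 5.
From π_2 · 3/7 = π_3 · 7/8: π_3/π_2 = (3/7)/(7/8) = 24/49.
Take π_1 proportional to 1; then unnormalized π = (1, 5, 120/49). Normalize by dividing by the sum 414/49:
  π = (49/414, 245/414, 20/69).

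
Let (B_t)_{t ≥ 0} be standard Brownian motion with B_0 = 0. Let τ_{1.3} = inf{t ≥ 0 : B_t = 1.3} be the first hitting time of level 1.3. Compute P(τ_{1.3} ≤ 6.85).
P(τ_{1.3} ≤ 6.85) = 2(1 − Φ(1.3/√6.85)) = 2(1 − Φ(0.4967)) ≈ 0.6194

By the reflection principle for standard BM, P(τ_b ≤ t) = 2 · P(B_t ≥ b). Since B_t ~ N(0, t), P(B_t ≥ 1.3) = 1 − Φ(1.3/√t) = 1 − Φ(1.3/√6.85) = 1 − Φ(0.4967) ≈ 0.30970. Doubling: P(τ_{1.3} ≤ 6.85) ≈ 2 · 0.30970 = 0.61940 ≈ 0.6194.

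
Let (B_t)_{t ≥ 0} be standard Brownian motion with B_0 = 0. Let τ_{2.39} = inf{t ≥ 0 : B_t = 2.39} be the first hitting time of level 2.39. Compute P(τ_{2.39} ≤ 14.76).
P(τ_{2.39} ≤ 14.76) = 2(1 − Φ(2.39/√14.76)) = 2(1 − Φ(0.6221)) ≈ 0.5339

By the reflection principle for standard BM, P(τ_b ≤ t) = 2 · P(B_t ≥ b). Since B_t ~ N(0, t), P(B_t ≥ 2.39) = 1 − Φ(2.39/√t) = 1 − Φ(2.39/√14.76) = 1 − Φ(0.6221) ≈ 0.26694. Doubling: P(τ_{2.39} ≤ 14.76) ≈ 2 · 0.26694 = 0.53388 ≈ 0.5339.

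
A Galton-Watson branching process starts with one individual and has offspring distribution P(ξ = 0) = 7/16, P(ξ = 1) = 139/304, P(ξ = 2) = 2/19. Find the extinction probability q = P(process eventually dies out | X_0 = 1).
q = 1

Mean offspring μ = 0·7/16 + 1·139/304 + 2·2/19 = 203/304 ≤ 1. For μ ≤ 1 with offspring not concentrated at 1, the Galton-Watson process goes extinct almost surely, so q = 1.
(Algebraic check: The pgf is f(s) = 7/16 + 139/304·s + 2/19·s². The extinction probability q is the smallest fixed point of f in [0, 1]. Setting s = f(s):
  2/19·s² + (139/304 − 1)·s + 7/16 = 0
  2/19·s² − (7/16 + 2/19)·s + 7/16 = 0
which factors as (s − 1)·(2/19·s − 7/16) = 0, giving roots s = 1 and s = (7/16)/(2/19) = 133/32. Since 133/32 ≥ 1, the smallest root in [0, 1] is s = 1.)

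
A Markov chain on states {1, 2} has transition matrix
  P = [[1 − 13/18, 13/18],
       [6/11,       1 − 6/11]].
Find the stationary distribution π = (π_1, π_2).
π_1 = 108/251, π_2 = 143/251

Solve πP = π with π_1 + π_2 = 1. From πP = π: π_1 · (1 − 13/18) + π_2 · 6/11 = π_1 ⇒ π_2 · 6/11 = π_1 · 13/18 ⇒ π_2/π_1 = (13/18)/(6/11) = 143/108. Together with π_1 + π_2 = 1:
  π_1 = (6/11)/(13/18 + 6/11) = (6/11)/(251/198) = 108/251,
  π_2 = (13/18)/(13/18 + 6/11) = (13/18)/(251/198) = 143/251.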